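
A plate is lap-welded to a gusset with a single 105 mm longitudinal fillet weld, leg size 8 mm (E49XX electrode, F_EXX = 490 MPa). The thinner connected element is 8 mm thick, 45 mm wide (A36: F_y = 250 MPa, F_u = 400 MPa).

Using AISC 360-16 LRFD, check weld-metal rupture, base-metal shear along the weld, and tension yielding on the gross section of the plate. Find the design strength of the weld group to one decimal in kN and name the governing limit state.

81.0 kN (gross-section yield governs)

Weld metal: throat = 0.707×8 = 5.656 mm, L = 105 mm. φR_n = 0.75 × 0.6 × 490 × 5.656 × 105 = 131.0 kN.
Base metal shear (8 mm plate): yield φR_n = 1.0×0.6×250×8×105 = 126.0 kN; rupture φR_n = 0.75×0.6×400×8×105 = 151.2 kN; take 126.0 kN (yield).
Tension yield (gross): A_g = 45×8 = 360 mm². φR_n = 0.90 × 250 × 360 = 81.0 kN.
Governing: min(131.0, 126.0, 81.0) = 81.0 kN → gross-section yield.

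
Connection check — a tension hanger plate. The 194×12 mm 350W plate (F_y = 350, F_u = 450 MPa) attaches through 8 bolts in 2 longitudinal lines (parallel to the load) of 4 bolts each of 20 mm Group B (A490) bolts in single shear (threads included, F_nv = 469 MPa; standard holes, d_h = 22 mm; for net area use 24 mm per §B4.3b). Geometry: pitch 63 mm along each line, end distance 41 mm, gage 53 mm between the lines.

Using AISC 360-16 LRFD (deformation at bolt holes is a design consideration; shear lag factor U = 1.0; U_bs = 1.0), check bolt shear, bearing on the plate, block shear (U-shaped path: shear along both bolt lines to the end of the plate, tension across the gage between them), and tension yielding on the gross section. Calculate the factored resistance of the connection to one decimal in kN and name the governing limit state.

Bolt shear: A_b = π(20)²/4 = 314.16 mm². φR_n = 0.75 × 469 × 314.16 × 8 × 1 = 884.0 kN.
Bearing (12 mm plate, F_u = 450 MPa): end bolts L_c = 41 − 22/2 = 30, R_n = min(1.2×30×12×450, 2.4×20×12×450) = 194.4 kN/bolt; interior L_c = 63 − 22 = 41, R_n = 259.2 kN/bolt. φR_n = 0.75 × (2×194.4 + 6×259.2) = 1458.0 kN.
Block shear: shear path 2×[41+3×63] = 2×230 mm, A_gv = 5520, A_nv = 2×(230 − 3.5×24)×12 = 3504 mm²; tension across gage: (53 − 1×24)×12 = 348 mm². R_n = min(0.6×450×3504, 0.6×350×5520) + 1.0×450×348 = min(946.08, 1159.2) + 156.6 = 1102.7 kN. φR_n = 0.75 × 1102.7 = 827.0 kN.
Tension yield (gross): A_g = 194×12 = 2328 mm². φR_n = 0.90 × 350 × 2328 = 733.3 kN.
Governing: min(884.0, 1458.0, 827.0, 733.3) = 733.3 kN → gross-section yield.

733.3 kN (gross-section yield governs)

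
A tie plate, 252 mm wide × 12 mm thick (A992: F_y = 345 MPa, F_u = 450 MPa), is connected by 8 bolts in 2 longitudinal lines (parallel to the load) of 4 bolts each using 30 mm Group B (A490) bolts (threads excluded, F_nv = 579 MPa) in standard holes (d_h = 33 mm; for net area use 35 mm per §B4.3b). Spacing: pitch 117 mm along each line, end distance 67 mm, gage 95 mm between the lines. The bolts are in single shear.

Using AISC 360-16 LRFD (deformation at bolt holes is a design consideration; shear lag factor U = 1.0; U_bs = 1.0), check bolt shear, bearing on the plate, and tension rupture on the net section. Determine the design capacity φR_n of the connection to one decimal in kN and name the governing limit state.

Bolt shear: A_b = π(30)²/4 = 706.86 mm². φR_n = 0.75 × 579 × 706.86 × 8 × 1 = 2455.6 kN.
Bearing (12 mm plate, F_u = 450 MPa): end bolts L_c = 67 − 33/2 = 50.5, R_n = min(1.2×50.5×12×450, 2.4×30×12×450) = 327.24 kN/bolt; interior L_c = 117 − 33 = 84, R_n = 388.8 kN/bolt. φR_n = 0.75 × (2×327.24 + 6×388.8) = 2240.5 kN.
Tension rupture (net): A_n = (252 − 2×35)×12 = 2184 mm² (U = 1.0, A_e = A_n). φR_n = 0.75 × 450 × 2184 = 737.1 kN.
Governing: min(2455.6, 2240.5, 737.1) = 737.1 kN → net-section rupture.

737.1 kN (net-section rupture governs)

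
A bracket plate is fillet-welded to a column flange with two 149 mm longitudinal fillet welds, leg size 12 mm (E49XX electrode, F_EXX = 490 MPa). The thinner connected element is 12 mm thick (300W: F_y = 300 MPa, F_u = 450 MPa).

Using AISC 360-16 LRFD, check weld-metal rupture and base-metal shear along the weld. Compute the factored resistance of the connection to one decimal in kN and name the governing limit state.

557.5 kN (weld metal governs)

Weld metal: throat = 0.707×12 = 8.484 mm, L = 2×149 = 298 mm. φR_n = 0.75 × 0.6 × 490 × 8.484 × 298 = 557.5 kN.
Base metal shear (12 mm plate): yield φR_n = 1.0×0.6×300×12×298 = 643.7 kN; rupture φR_n = 0.75×0.6×450×12×298 = 724.1 kN; take 643.7 kN (yield).
Governing: min(557.5, 643.7) = 557.5 kN → weld metal.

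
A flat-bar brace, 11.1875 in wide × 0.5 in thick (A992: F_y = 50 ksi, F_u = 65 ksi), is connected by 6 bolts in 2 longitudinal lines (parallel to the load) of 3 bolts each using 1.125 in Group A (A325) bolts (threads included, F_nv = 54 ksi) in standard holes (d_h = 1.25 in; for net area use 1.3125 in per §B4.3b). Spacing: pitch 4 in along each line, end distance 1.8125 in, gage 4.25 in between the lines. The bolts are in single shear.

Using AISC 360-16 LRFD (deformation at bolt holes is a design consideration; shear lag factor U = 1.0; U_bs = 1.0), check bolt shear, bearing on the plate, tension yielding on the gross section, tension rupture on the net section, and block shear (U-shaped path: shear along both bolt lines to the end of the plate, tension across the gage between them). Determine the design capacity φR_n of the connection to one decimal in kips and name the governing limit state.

208.7 kips (net-section rupture governs)

Bolt shear: A_b = π(1.125)²/4 = 0.99402 in². φR_n = 0.75 × 54 × 0.99402 × 6 × 1 = 241.5 kips.
Bearing (0.5 in plate, F_u = 65 ksi): end bolts L_c = 1.8125 − 1.25/2 = 1.1875, R_n = min(1.2×1.1875×0.5×65, 2.4×1.125×0.5×65) = 46.313 kips/bolt; interior L_c = 4 − 1.25 = 2.75, R_n = 87.75 kips/bolt. φR_n = 0.75 × (2×46.313 + 4×87.75) = 332.7 kips.
Tension yield (gross): A_g = 11.1875×0.5 = 5.5938 in². φR_n = 0.90 × 50 × 5.5938 = 251.7 kips.
Tension rupture (net): A_n = (11.1875 − 2×1.3125)×0.5 = 4.2813 in² (U = 1.0, A_e = A_n). φR_n = 0.75 × 65 × 4.2813 = 208.7 kips.
Block shear: shear path 2×[1.8125+2×4] = 2×9.8125 in, A_gv = 9.8125, A_nv = 2×(9.8125 − 2.5×1.3125)×0.5 = 6.5313 in²; tension across gage: (4.25 − 1×1.3125)×0.5 = 1.4688 in². R_n = min(0.6×65×6.5313, 0.6×50×9.8125) + 1.0×65×1.4688 = min(254.72, 294.38) + 95.472 = 350.19 kips. φR_n = 0.75 × 350.19 = 262.6 kips.
Governing: min(241.5, 332.7, 251.7, 208.7, 262.6) = 208.7 kips → net-section rupture.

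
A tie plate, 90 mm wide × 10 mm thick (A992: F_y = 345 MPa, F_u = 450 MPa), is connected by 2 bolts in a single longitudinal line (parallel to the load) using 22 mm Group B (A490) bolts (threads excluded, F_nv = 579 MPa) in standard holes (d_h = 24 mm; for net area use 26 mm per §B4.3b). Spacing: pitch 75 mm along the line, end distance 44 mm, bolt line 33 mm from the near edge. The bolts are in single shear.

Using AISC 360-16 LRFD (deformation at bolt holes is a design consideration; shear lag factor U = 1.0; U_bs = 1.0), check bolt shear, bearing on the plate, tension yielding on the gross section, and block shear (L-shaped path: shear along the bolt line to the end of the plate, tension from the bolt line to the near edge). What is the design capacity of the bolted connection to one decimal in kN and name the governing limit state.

229.5 kN (block shear governs)

Bolt shear: A_b = π(22)²/4 = 380.13 mm². φR_n = 0.75 × 579 × 380.13 × 2 × 1 = 330.1 kN.
Bearing (10 mm plate, F_u = 450 MPa): end bolts L_c = 44 − 24/2 = 32, R_n = min(1.2×32×10×450, 2.4×22×10×450) = 172.8 kN/bolt; interior L_c = 75 − 24 = 51, R_n = 237.6 kN/bolt. φR_n = 0.75 × (1×172.8 + 1×237.6) = 307.8 kN.
Tension yield (gross): A_g = 90×10 = 900 mm². φR_n = 0.90 × 345 × 900 = 279.5 kN.
Block shear: shear path 1×[44+1×75] = 1×119 mm, A_gv = 1190, A_nv = 1×(119 − 1.5×26)×10 = 800 mm²; tension to near edge: (33 − 0.5×26)×10 = 200 mm². R_n = min(0.6×450×800, 0.6×345×1190) + 1.0×450×200 = min(216, 246.33) + 90 = 306 kN. φR_n = 0.75 × 306 = 229.5 kN.
Governing: min(330.1, 307.8, 279.5, 229.5) = 229.5 kN → block shear.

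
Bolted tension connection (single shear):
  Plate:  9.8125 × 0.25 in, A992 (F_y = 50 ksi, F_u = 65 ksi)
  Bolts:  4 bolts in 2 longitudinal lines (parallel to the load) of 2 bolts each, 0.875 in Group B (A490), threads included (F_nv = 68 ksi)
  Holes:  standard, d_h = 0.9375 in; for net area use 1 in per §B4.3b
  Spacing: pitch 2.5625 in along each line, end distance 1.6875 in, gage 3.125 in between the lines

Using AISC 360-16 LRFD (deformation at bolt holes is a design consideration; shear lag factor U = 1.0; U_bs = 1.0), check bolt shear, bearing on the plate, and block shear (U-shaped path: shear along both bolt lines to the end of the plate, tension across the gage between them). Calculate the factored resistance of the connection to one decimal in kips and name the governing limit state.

Bolt shear: A_b = π(0.875)²/4 = 0.60132 in². φR_n = 0.75 × 68 × 0.60132 × 4 × 1 = 122.7 kips.
Bearing (0.25 in plate, F_u = 65 ksi): end bolts L_c = 1.6875 − 0.9375/2 = 1.21875, R_n = min(1.2×1.21875×0.25×65, 2.4×0.875×0.25×65) = 23.766 kips/bolt; interior L_c = 2.5625 − 0.9375 = 1.625, R_n = 31.688 kips/bolt. φR_n = 0.75 × (2×23.766 + 2×31.688) = 83.2 kips.
Block shear: shear path 2×[1.6875+1×2.5625] = 2×4.25 in, A_gv = 2.125, A_nv = 2×(4.25 − 1.5×1)×0.25 = 1.375 in²; tension across gage: (3.125 − 1×1)×0.25 = 0.53125 in². R_n = min(0.6×65×1.375, 0.6×50×2.125) + 1.0×65×0.53125 = min(53.625, 63.75) + 34.531 = 88.156 kips. φR_n = 0.75 × 88.156 = 66.1 kips.
Governing: min(122.7, 83.2, 66.1) = 66.1 kips → block shear.

66.1 kips (block shear governs)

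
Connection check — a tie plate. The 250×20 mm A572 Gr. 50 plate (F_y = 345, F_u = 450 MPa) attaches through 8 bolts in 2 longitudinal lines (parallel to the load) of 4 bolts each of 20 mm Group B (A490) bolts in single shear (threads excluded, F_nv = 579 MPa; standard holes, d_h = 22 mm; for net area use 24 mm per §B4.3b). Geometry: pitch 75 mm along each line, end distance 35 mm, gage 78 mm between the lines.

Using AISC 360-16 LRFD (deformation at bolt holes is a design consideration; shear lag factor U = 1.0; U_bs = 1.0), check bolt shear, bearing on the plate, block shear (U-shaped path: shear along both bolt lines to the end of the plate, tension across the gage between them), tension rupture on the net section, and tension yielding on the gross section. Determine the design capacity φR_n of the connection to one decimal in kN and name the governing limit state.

Bolt shear: A_b = π(20)²/4 = 314.16 mm². φR_n = 0.75 × 579 × 314.16 × 8 × 1 = 1091.4 kN.
Bearing (20 mm plate, F_u = 450 MPa): end bolts L_c = 35 − 22/2 = 24, R_n = min(1.2×24×20×450, 2.4×20×20×450) = 259.2 kN/bolt; interior L_c = 75 − 22 = 53, R_n = 432 kN/bolt. φR_n = 0.75 × (2×259.2 + 6×432) = 2332.8 kN.
Block shear: shear path 2×[35+3×75] = 2×260 mm, A_gv = 10400, A_nv = 2×(260 − 3.5×24)×20 = 7040 mm²; tension across gage: (78 − 1×24)×20 = 1080 mm². R_n = min(0.6×450×7040, 0.6×345×10400) + 1.0×450×1080 = min(1900.8, 2152.8) + 486 = 2386.8 kN. φR_n = 0.75 × 2386.8 = 1790.1 kN.
Tension rupture (net): A_n = (250 − 2×24)×20 = 4040 mm² (U = 1.0, A_e = A_n). φR_n = 0.75 × 450 × 4040 = 1363.5 kN.
Tension yield (gross): A_g = 250×20 = 5000 mm². φR_n = 0.90 × 345 × 5000 = 1552.5 kN.
Governing: min(1091.4, 2332.8, 1790.1, 1363.5, 1552.5) = 1091.4 kN → bolt shear.

1091.4 kN (bolt shear governs)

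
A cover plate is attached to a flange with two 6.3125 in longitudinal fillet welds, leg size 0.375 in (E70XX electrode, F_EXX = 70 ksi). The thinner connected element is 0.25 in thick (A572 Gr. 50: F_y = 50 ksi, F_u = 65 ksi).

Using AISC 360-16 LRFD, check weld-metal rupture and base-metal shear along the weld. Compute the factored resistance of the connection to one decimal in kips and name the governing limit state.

Weld metal: throat = 0.707×0.375 = 0.26513 in, L = 2×6.3125 = 12.625 in. φR_n = 0.75 × 0.6 × 70 × 0.26513 × 12.625 = 105.4 kips.
Base metal shear (0.25 in plate): yield φR_n = 1.0×0.6×50×0.25×12.625 = 94.7 kips; rupture φR_n = 0.75×0.6×65×0.25×12.625 = 92.3 kips; take 92.3 kips (rupture).
Governing: min(105.4, 92.3) = 92.3 kips → base-metal shear.

92.3 kips (base-metal shear governs)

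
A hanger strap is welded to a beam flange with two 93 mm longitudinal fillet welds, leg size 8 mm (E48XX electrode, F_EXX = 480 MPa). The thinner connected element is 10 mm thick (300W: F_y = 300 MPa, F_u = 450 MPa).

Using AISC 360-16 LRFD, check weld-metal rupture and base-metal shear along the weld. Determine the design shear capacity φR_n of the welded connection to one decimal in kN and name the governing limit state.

227.2 kN (weld metal governs)

Weld metal: throat = 0.707×8 = 5.656 mm, L = 2×93 = 186 mm. φR_n = 0.75 × 0.6 × 480 × 5.656 × 186 = 227.2 kN.
Base metal shear (10 mm plate): yield φR_n = 1.0×0.6×300×10×186 = 334.8 kN; rupture φR_n = 0.75×0.6×450×10×186 = 376.7 kN; take 334.8 kN (yield).
Governing: min(227.2, 334.8) = 227.2 kN → weld metal.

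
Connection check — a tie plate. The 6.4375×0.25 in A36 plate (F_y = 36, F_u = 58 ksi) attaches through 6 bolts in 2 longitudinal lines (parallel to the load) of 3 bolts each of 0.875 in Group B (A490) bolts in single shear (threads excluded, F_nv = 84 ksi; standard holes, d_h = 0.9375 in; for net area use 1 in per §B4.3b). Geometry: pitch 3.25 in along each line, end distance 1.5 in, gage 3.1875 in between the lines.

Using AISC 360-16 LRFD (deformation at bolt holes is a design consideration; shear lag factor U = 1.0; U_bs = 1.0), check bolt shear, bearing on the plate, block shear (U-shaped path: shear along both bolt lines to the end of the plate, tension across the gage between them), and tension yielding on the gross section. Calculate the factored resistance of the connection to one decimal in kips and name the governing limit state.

Bolt shear: A_b = π(0.875)²/4 = 0.60132 in². φR_n = 0.75 × 84 × 0.60132 × 6 × 1 = 227.3 kips.
Bearing (0.25 in plate, F_u = 58 ksi): end bolts L_c = 1.5 − 0.9375/2 = 1.03125, R_n = min(1.2×1.03125×0.25×58, 2.4×0.875×0.25×58) = 17.944 kips/bolt; interior L_c = 3.25 − 0.9375 = 2.3125, R_n = 30.45 kips/bolt. φR_n = 0.75 × (2×17.944 + 4×30.45) = 118.3 kips.
Block shear: shear path 2×[1.5+2×3.25] = 2×8 in, A_gv = 4, A_nv = 2×(8 − 2.5×1)×0.25 = 2.75 in²; tension across gage: (3.1875 − 1×1)×0.25 = 0.54688 in². R_n = min(0.6×58×2.75, 0.6×36×4) + 1.0×58×0.54688 = min(95.7, 86.4) + 31.719 = 118.12 kips. φR_n = 0.75 × 118.12 = 88.6 kips.
Tension yield (gross): A_g = 6.4375×0.25 = 1.6094 in². φR_n = 0.90 × 36 × 1.6094 = 52.1 kips.
Governing: min(227.3, 118.3, 88.6, 52.1) = 52.1 kips → gross-section yield.

52.1 kips (gross-section yield governs)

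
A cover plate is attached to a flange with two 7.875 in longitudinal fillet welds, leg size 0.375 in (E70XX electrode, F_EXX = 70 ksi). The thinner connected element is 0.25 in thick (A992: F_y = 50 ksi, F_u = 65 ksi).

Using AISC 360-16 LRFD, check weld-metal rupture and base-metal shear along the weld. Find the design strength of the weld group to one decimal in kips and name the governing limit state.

115.2 kips (base-metal shear governs)

Weld metal: throat = 0.707×0.375 = 0.26513 in, L = 2×7.875 = 15.75 in. φR_n = 0.75 × 0.6 × 70 × 0.26513 × 15.75 = 131.5 kips.
Base metal shear (0.25 in plate): yield φR_n = 1.0×0.6×50×0.25×15.75 = 118.1 kips; rupture φR_n = 0.75×0.6×65×0.25×15.75 = 115.2 kips; take 115.2 kips (rupture).
Governing: min(131.5, 115.2) = 115.2 kips → base-metal shear.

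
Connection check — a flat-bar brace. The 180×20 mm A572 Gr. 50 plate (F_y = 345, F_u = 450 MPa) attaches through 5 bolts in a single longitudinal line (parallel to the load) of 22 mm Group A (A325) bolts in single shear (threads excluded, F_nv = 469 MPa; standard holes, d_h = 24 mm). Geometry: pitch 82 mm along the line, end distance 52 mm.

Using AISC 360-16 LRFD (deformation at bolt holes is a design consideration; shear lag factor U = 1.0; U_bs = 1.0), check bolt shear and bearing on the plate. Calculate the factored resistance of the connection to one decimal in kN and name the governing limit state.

Bolt shear: A_b = π(22)²/4 = 380.13 mm². φR_n = 0.75 × 469 × 380.13 × 5 × 1 = 668.6 kN.
Bearing (20 mm plate, F_u = 450 MPa): end bolts L_c = 52 − 24/2 = 40, R_n = min(1.2×40×20×450, 2.4×22×20×450) = 432 kN/bolt; interior L_c = 82 − 24 = 58, R_n = 475.2 kN/bolt. φR_n = 0.75 × (1×432 + 4×475.2) = 1749.6 kN.
Governing: min(668.6, 1749.6) = 668.6 kN → bolt shear.

668.6 kN (bolt shear governs)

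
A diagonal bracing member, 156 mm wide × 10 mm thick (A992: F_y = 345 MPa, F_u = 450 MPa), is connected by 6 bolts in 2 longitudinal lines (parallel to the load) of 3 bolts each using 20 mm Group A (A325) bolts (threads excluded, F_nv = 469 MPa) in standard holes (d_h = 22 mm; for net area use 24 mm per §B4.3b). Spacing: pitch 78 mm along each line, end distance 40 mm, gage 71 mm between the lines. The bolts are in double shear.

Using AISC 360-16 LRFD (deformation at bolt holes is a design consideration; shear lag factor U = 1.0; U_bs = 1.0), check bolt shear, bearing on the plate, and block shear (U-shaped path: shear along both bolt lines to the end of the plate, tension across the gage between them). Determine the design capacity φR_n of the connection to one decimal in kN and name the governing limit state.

Bolt shear: A_b = π(20)²/4 = 314.16 mm². φR_n = 0.75 × 469 × 314.16 × 6 × 2 = 1326.1 kN.
Bearing (10 mm plate, F_u = 450 MPa): end bolts L_c = 40 − 22/2 = 29, R_n = min(1.2×29×10×450, 2.4×20×10×450) = 156.6 kN/bolt; interior L_c = 78 − 22 = 56, R_n = 216 kN/bolt. φR_n = 0.75 × (2×156.6 + 4×216) = 882.9 kN.
Block shear: shear path 2×[40+2×78] = 2×196 mm, A_gv = 3920, A_nv = 2×(196 − 2.5×24)×10 = 2720 mm²; tension across gage: (71 − 1×24)×10 = 470 mm². R_n = min(0.6×450×2720, 0.6×345×3920) + 1.0×450×470 = min(734.4, 811.44) + 211.5 = 945.9 kN. φR_n = 0.75 × 945.9 = 709.4 kN.
Governing: min(1326.1, 882.9, 709.4) = 709.4 kN → block shear.

709.4 kN (block shear governs)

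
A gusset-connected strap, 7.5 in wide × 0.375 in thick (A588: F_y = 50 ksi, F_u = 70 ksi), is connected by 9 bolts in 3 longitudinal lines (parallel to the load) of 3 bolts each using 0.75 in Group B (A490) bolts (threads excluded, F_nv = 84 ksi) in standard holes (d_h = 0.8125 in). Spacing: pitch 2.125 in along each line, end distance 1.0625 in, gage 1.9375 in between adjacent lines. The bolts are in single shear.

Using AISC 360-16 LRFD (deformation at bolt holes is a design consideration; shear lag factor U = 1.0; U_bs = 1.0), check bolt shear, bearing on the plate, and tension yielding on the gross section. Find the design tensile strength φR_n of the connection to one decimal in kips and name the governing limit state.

126.6 kips (gross-section yield governs)

Bolt shear: A_b = π(0.75)²/4 = 0.44179 in². φR_n = 0.75 × 84 × 0.44179 × 9 × 1 = 250.5 kips.
Bearing (0.375 in plate, F_u = 70 ksi): end bolts L_c = 1.0625 − 0.8125/2 = 0.65625, R_n = min(1.2×0.65625×0.375×70, 2.4×0.75×0.375×70) = 20.672 kips/bolt; interior L_c = 2.125 − 0.8125 = 1.3125, R_n = 41.344 kips/bolt. φR_n = 0.75 × (3×20.672 + 6×41.344) = 232.6 kips.
Tension yield (gross): A_g = 7.5×0.375 = 2.8125 in². φR_n = 0.90 × 50 × 2.8125 = 126.6 kips.
Governing: min(250.5, 232.6, 126.6) = 126.6 kips → gross-section yield.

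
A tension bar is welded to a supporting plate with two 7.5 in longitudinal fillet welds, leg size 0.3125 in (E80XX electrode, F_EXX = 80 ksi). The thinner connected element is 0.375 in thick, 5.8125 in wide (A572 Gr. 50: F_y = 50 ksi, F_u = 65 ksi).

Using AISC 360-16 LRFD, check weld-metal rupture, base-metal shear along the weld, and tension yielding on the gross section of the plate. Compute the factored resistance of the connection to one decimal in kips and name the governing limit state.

98.1 kips (gross-section yield governs)

Weld metal: throat = 0.707×0.3125 = 0.22094 in, L = 2×7.5 = 15 in. φR_n = 0.75 × 0.6 × 80 × 0.22094 × 15 = 119.3 kips.
Base metal shear (0.375 in plate): yield φR_n = 1.0×0.6×50×0.375×15 = 168.8 kips; rupture φR_n = 0.75×0.6×65×0.375×15 = 164.5 kips; take 164.5 kips (rupture).
Tension yield (gross): A_g = 5.8125×0.375 = 2.1797 in². φR_n = 0.90 × 50 × 2.1797 = 98.1 kips.
Governing: min(119.3, 164.5, 98.1) = 98.1 kips → gross-section yield.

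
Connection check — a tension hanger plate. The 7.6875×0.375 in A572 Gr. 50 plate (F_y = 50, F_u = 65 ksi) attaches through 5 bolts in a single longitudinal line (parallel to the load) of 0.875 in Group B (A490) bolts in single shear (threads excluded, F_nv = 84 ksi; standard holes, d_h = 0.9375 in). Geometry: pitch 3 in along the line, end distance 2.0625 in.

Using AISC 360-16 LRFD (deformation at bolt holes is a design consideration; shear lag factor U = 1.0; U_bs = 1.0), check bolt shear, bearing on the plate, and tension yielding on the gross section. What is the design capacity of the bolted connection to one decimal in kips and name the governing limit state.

129.7 kips (gross-section yield governs)

Bolt shear: A_b = π(0.875)²/4 = 0.60132 in². φR_n = 0.75 × 84 × 0.60132 × 5 × 1 = 189.4 kips.
Bearing (0.375 in plate, F_u = 65 ksi): end bolts L_c = 2.0625 − 0.9375/2 = 1.59375, R_n = min(1.2×1.59375×0.375×65, 2.4×0.875×0.375×65) = 46.617 kips/bolt; interior L_c = 3 − 0.9375 = 2.0625, R_n = 51.188 kips/bolt. φR_n = 0.75 × (1×46.617 + 4×51.188) = 188.5 kips.
Tension yield (gross): A_g = 7.6875×0.375 = 2.8828 in². φR_n = 0.90 × 50 × 2.8828 = 129.7 kips.
Governing: min(189.4, 188.5, 129.7) = 129.7 kips → gross-section yield.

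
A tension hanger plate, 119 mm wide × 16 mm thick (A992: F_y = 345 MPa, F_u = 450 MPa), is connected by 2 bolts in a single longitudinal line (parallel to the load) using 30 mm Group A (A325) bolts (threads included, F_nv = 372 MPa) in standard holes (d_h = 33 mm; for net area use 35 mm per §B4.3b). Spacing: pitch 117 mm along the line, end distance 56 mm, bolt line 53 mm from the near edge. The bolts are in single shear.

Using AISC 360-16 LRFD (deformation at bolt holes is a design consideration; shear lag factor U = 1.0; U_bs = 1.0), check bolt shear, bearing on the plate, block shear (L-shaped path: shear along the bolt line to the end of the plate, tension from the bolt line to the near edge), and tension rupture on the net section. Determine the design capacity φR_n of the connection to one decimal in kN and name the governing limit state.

394.4 kN (bolt shear governs)

Bolt shear: A_b = π(30)²/4 = 706.86 mm². φR_n = 0.75 × 372 × 706.86 × 2 × 1 = 394.4 kN.
Bearing (16 mm plate, F_u = 450 MPa): end bolts L_c = 56 − 33/2 = 39.5, R_n = min(1.2×39.5×16×450, 2.4×30×16×450) = 341.28 kN/bolt; interior L_c = 117 − 33 = 84, R_n = 518.4 kN/bolt. φR_n = 0.75 × (1×341.28 + 1×518.4) = 644.8 kN.
Block shear: shear path 1×[56+1×117] = 1×173 mm, A_gv = 2768, A_nv = 1×(173 − 1.5×35)×16 = 1928 mm²; tension to near edge: (53 − 0.5×35)×16 = 568 mm². R_n = min(0.6×450×1928, 0.6×345×2768) + 1.0×450×568 = min(520.56, 572.98) + 255.6 = 776.16 kN. φR_n = 0.75 × 776.16 = 582.1 kN.
Tension rupture (net): A_n = (119 − 1×35)×16 = 1344 mm² (U = 1.0, A_e = A_n). φR_n = 0.75 × 450 × 1344 = 453.6 kN.
Governing: min(394.4, 644.8, 582.1, 453.6) = 394.4 kN → bolt shear.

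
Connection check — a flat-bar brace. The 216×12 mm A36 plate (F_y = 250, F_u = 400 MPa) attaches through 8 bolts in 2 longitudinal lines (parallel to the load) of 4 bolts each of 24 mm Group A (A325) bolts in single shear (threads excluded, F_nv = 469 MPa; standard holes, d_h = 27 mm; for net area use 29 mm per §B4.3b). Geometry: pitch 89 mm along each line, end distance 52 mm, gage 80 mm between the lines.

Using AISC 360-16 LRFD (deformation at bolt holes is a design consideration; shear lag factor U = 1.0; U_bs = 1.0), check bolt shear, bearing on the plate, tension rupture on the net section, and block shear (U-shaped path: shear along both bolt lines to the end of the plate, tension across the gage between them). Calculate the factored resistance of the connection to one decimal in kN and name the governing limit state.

Bolt shear: A_b = π(24)²/4 = 452.39 mm². φR_n = 0.75 × 469 × 452.39 × 8 × 1 = 1273.0 kN.
Bearing (12 mm plate, F_u = 400 MPa): end bolts L_c = 52 − 27/2 = 38.5, R_n = min(1.2×38.5×12×400, 2.4×24×12×400) = 221.76 kN/bolt; interior L_c = 89 − 27 = 62, R_n = 276.48 kN/bolt. φR_n = 0.75 × (2×221.76 + 6×276.48) = 1576.8 kN.
Tension rupture (net): A_n = (216 − 2×29)×12 = 1896 mm² (U = 1.0, A_e = A_n). φR_n = 0.75 × 400 × 1896 = 568.8 kN.
Block shear: shear path 2×[52+3×89] = 2×319 mm, A_gv = 7656, A_nv = 2×(319 − 3.5×29)×12 = 5220 mm²; tension across gage: (80 − 1×29)×12 = 612 mm². R_n = min(0.6×400×5220, 0.6×250×7656) + 1.0×400×612 = min(1252.8, 1148.4) + 244.8 = 1393.2 kN. φR_n = 0.75 × 1393.2 = 1044.9 kN.
Governing: min(1273.0, 1576.8, 568.8, 1044.9) = 568.8 kN → net-section rupture.

568.8 kN (net-section rupture governs)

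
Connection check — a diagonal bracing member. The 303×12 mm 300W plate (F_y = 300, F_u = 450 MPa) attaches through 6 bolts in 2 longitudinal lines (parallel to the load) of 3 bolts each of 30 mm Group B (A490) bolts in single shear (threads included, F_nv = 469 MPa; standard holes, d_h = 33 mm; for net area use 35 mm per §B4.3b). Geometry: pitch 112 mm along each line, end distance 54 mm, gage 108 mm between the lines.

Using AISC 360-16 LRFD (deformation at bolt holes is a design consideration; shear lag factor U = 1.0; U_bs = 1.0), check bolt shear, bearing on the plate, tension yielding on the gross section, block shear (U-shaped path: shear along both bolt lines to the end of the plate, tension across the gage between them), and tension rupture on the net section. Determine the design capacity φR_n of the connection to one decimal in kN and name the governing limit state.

Bolt shear: A_b = π(30)²/4 = 706.86 mm². φR_n = 0.75 × 469 × 706.86 × 6 × 1 = 1491.8 kN.
Bearing (12 mm plate, F_u = 450 MPa): end bolts L_c = 54 − 33/2 = 37.5, R_n = min(1.2×37.5×12×450, 2.4×30×12×450) = 243 kN/bolt; interior L_c = 112 − 33 = 79, R_n = 388.8 kN/bolt. φR_n = 0.75 × (2×243 + 4×388.8) = 1530.9 kN.
Tension yield (gross): A_g = 303×12 = 3636 mm². φR_n = 0.90 × 300 × 3636 = 981.7 kN.
Block shear: shear path 2×[54+2×112] = 2×278 mm, A_gv = 6672, A_nv = 2×(278 − 2.5×35)×12 = 4572 mm²; tension across gage: (108 − 1×35)×12 = 876 mm². R_n = min(0.6×450×4572, 0.6×300×6672) + 1.0×450×876 = min(1234.4, 1201) + 394.2 = 1595.2 kN. φR_n = 0.75 × 1595.2 = 1196.4 kN.
Tension rupture (net): A_n = (303 − 2×35)×12 = 2796 mm² (U = 1.0, A_e = A_n). φR_n = 0.75 × 450 × 2796 = 943.7 kN.
Governing: min(1491.8, 1530.9, 981.7, 1196.4, 943.7) = 943.7 kN → net-section rupture.

943.7 kN (net-section rupture governs)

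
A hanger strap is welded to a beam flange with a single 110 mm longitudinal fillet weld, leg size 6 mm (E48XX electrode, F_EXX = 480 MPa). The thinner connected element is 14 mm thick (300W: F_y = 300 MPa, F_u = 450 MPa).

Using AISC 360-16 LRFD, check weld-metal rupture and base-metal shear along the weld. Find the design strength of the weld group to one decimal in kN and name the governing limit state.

Weld metal: throat = 0.707×6 = 4.242 mm, L = 110 mm. φR_n = 0.75 × 0.6 × 480 × 4.242 × 110 = 100.8 kN.
Base metal shear (14 mm plate): yield φR_n = 1.0×0.6×300×14×110 = 277.2 kN; rupture φR_n = 0.75×0.6×450×14×110 = 311.9 kN; take 277.2 kN (yield).
Governing: min(100.8, 277.2) = 100.8 kN → weld metal.

100.8 kN (weld metal governs)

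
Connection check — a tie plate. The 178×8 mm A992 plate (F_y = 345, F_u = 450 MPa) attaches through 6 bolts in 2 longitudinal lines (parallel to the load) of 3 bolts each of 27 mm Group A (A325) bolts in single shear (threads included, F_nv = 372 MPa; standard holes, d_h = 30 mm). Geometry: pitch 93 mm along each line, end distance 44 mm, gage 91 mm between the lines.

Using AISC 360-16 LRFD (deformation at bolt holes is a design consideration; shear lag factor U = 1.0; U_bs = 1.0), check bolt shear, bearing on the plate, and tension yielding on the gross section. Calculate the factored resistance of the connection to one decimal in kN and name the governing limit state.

Bolt shear: A_b = π(27)²/4 = 572.56 mm². φR_n = 0.75 × 372 × 572.56 × 6 × 1 = 958.5 kN.
Bearing (8 mm plate, F_u = 450 MPa): end bolts L_c = 44 − 30/2 = 29, R_n = min(1.2×29×8×450, 2.4×27×8×450) = 125.28 kN/bolt; interior L_c = 93 − 30 = 63, R_n = 233.28 kN/bolt. φR_n = 0.75 × (2×125.28 + 4×233.28) = 887.8 kN.
Tension yield (gross): A_g = 178×8 = 1424 mm². φR_n = 0.90 × 345 × 1424 = 442.2 kN.
Governing: min(958.5, 887.8, 442.2) = 442.2 kN → gross-section yield.

442.2 kN (gross-section yield governs)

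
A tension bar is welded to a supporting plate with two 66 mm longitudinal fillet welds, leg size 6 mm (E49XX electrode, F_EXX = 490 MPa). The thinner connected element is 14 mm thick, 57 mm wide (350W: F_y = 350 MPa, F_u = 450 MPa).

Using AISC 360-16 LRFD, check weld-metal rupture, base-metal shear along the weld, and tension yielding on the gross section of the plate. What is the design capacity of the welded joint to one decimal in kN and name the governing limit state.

Weld metal: throat = 0.707×6 = 4.242 mm, L = 2×66 = 132 mm. φR_n = 0.75 × 0.6 × 490 × 4.242 × 132 = 123.5 kN.
Base metal shear (14 mm plate): yield φR_n = 1.0×0.6×350×14×132 = 388.1 kN; rupture φR_n = 0.75×0.6×450×14×132 = 374.2 kN; take 374.2 kN (rupture).
Tension yield (gross): A_g = 57×14 = 798 mm². φR_n = 0.90 × 350 × 798 = 251.4 kN.
Governing: min(123.5, 374.2, 251.4) = 123.5 kN → weld metal.

123.5 kN (weld metal governs)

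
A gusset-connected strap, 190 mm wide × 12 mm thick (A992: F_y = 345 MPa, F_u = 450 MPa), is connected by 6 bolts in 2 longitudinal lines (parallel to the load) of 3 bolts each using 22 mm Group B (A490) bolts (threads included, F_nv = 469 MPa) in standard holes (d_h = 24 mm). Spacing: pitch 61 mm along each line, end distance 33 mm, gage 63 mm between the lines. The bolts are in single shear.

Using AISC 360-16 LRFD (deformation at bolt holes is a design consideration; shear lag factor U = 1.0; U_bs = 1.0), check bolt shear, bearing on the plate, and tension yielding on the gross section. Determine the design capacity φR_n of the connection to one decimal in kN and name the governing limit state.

Bolt shear: A_b = π(22)²/4 = 380.13 mm². φR_n = 0.75 × 469 × 380.13 × 6 × 1 = 802.3 kN.
Bearing (12 mm plate, F_u = 450 MPa): end bolts L_c = 33 − 24/2 = 21, R_n = min(1.2×21×12×450, 2.4×22×12×450) = 136.08 kN/bolt; interior L_c = 61 − 24 = 37, R_n = 239.76 kN/bolt. φR_n = 0.75 × (2×136.08 + 4×239.76) = 923.4 kN.
Tension yield (gross): A_g = 190×12 = 2280 mm². φR_n = 0.90 × 345 × 2280 = 707.9 kN.
Governing: min(802.3, 923.4, 707.9) = 707.9 kN → gross-section yield.

707.9 kN (gross-section yield governs)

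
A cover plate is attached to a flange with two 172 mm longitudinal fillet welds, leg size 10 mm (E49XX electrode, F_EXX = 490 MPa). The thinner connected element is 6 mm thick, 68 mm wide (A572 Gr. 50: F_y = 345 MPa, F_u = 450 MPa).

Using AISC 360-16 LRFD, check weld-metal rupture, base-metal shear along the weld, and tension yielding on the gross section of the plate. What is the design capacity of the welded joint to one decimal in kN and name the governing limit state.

126.7 kN (gross-section yield governs)

Weld metal: throat = 0.707×10 = 7.07 mm, L = 2×172 = 344 mm. φR_n = 0.75 × 0.6 × 490 × 7.07 × 344 = 536.3 kN.
Base metal shear (6 mm plate): yield φR_n = 1.0×0.6×345×6×344 = 427.2 kN; rupture φR_n = 0.75×0.6×450×6×344 = 418.0 kN; take 418.0 kN (rupture).
Tension yield (gross): A_g = 68×6 = 408 mm². φR_n = 0.90 × 345 × 408 = 126.7 kN.
Governing: min(536.3, 418.0, 126.7) = 126.7 kN → gross-section yield.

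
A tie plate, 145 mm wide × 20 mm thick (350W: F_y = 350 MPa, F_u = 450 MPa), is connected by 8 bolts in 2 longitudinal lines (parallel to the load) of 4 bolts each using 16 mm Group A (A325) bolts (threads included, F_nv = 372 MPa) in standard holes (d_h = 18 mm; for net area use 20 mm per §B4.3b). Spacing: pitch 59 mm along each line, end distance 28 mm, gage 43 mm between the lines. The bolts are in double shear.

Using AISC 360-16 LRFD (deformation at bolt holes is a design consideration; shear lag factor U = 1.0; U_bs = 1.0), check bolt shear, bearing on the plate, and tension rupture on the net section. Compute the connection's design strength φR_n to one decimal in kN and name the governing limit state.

708.8 kN (net-section rupture governs)

Bolt shear: A_b = π(16)²/4 = 201.06 mm². φR_n = 0.75 × 372 × 201.06 × 8 × 2 = 897.5 kN.
Bearing (20 mm plate, F_u = 450 MPa): end bolts L_c = 28 − 18/2 = 19, R_n = min(1.2×19×20×450, 2.4×16×20×450) = 205.2 kN/bolt; interior L_c = 59 − 18 = 41, R_n = 345.6 kN/bolt. φR_n = 0.75 × (2×205.2 + 6×345.6) = 1863.0 kN.
Tension rupture (net): A_n = (145 − 2×20)×20 = 2100 mm² (U = 1.0, A_e = A_n). φR_n = 0.75 × 450 × 2100 = 708.8 kN.
Governing: min(897.5, 1863.0, 708.8) = 708.8 kN → net-section rupture.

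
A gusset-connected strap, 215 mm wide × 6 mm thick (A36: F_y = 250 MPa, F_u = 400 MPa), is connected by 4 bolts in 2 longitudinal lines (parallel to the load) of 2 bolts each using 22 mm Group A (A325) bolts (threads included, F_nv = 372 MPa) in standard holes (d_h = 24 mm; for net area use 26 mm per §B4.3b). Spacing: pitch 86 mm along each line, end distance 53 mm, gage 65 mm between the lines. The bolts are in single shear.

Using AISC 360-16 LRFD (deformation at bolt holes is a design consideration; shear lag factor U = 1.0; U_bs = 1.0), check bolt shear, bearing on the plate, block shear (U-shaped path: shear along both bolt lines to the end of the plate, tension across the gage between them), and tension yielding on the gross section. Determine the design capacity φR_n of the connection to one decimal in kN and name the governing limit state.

Bolt shear: A_b = π(22)²/4 = 380.13 mm². φR_n = 0.75 × 372 × 380.13 × 4 × 1 = 424.2 kN.
Bearing (6 mm plate, F_u = 400 MPa): end bolts L_c = 53 − 24/2 = 41, R_n = min(1.2×41×6×400, 2.4×22×6×400) = 118.08 kN/bolt; interior L_c = 86 − 24 = 62, R_n = 126.72 kN/bolt. φR_n = 0.75 × (2×118.08 + 2×126.72) = 367.2 kN.
Block shear: shear path 2×[53+1×86] = 2×139 mm, A_gv = 1668, A_nv = 2×(139 − 1.5×26)×6 = 1200 mm²; tension across gage: (65 − 1×26)×6 = 234 mm². R_n = min(0.6×400×1200, 0.6×250×1668) + 1.0×400×234 = min(288, 250.2) + 93.6 = 343.8 kN. φR_n = 0.75 × 343.8 = 257.9 kN.
Tension yield (gross): A_g = 215×6 = 1290 mm². φR_n = 0.90 × 250 × 1290 = 290.3 kN.
Governing: min(424.2, 367.2, 257.9, 290.3) = 257.9 kN → block shear.

257.9 kN (block shear governs)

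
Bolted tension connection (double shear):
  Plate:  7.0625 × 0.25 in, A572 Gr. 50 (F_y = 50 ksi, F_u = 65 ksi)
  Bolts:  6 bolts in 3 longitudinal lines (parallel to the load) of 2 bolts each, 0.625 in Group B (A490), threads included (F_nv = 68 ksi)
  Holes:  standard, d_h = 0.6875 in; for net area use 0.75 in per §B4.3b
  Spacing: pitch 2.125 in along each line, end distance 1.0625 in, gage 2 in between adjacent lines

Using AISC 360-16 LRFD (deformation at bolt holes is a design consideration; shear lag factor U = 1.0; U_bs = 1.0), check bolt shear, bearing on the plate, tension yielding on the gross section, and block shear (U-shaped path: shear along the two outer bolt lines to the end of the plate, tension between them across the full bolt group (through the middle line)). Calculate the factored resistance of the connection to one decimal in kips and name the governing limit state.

Bolt shear: A_b = π(0.625)²/4 = 0.3068 in². φR_n = 0.75 × 68 × 0.3068 × 6 × 2 = 187.8 kips.
Bearing (0.25 in plate, F_u = 65 ksi): end bolts L_c = 1.0625 − 0.6875/2 = 0.71875, R_n = min(1.2×0.71875×0.25×65, 2.4×0.625×0.25×65) = 14.016 kips/bolt; interior L_c = 2.125 − 0.6875 = 1.4375, R_n = 24.375 kips/bolt. φR_n = 0.75 × (3×14.016 + 3×24.375) = 86.4 kips.
Tension yield (gross): A_g = 7.0625×0.25 = 1.7656 in². φR_n = 0.90 × 50 × 1.7656 = 79.5 kips.
Block shear: shear path 2×[1.0625+1×2.125] = 2×3.1875 in, A_gv = 1.5938, A_nv = 2×(3.1875 − 1.5×0.75)×0.25 = 1.0313 in²; tension across gage: (4 − 2×0.75)×0.25 = 0.625 in². R_n = min(0.6×65×1.0313, 0.6×50×1.5938) + 1.0×65×0.625 = min(40.221, 47.814) + 40.625 = 80.846 kips. φR_n = 0.75 × 80.846 = 60.6 kips.
Governing: min(187.8, 86.4, 79.5, 60.6) = 60.6 kips → block shear.

60.6 kips (block shear governs)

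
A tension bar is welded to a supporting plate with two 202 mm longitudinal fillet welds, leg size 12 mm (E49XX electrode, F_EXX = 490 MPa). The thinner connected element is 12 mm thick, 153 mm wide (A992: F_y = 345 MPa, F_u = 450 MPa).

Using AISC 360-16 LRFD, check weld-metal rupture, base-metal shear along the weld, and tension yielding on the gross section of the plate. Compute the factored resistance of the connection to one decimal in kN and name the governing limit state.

Weld metal: throat = 0.707×12 = 8.484 mm, L = 2×202 = 404 mm. φR_n = 0.75 × 0.6 × 490 × 8.484 × 404 = 755.8 kN.
Base metal shear (12 mm plate): yield φR_n = 1.0×0.6×345×12×404 = 1003.5 kN; rupture φR_n = 0.75×0.6×450×12×404 = 981.7 kN; take 981.7 kN (rupture).
Tension yield (gross): A_g = 153×12 = 1836 mm². φR_n = 0.90 × 345 × 1836 = 570.1 kN.
Governing: min(755.8, 981.7, 570.1) = 570.1 kN → gross-section yield.

570.1 kN (gross-section yield governs)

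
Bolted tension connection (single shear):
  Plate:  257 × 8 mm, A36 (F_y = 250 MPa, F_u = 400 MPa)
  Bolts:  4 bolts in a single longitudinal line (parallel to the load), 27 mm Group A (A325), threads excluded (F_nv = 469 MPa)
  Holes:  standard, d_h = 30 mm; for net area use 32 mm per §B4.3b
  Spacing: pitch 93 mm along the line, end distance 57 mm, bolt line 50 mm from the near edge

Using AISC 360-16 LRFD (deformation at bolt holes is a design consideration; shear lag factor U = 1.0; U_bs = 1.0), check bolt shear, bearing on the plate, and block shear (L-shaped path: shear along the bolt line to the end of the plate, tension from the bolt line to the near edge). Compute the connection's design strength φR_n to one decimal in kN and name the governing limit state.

384.0 kN (block shear governs)

Bolt shear: A_b = π(27)²/4 = 572.56 mm². φR_n = 0.75 × 469 × 572.56 × 4 × 1 = 805.6 kN.
Bearing (8 mm plate, F_u = 400 MPa): end bolts L_c = 57 − 30/2 = 42, R_n = min(1.2×42×8×400, 2.4×27×8×400) = 161.28 kN/bolt; interior L_c = 93 − 30 = 63, R_n = 207.36 kN/bolt. φR_n = 0.75 × (1×161.28 + 3×207.36) = 587.5 kN.
Block shear: shear path 1×[57+3×93] = 1×336 mm, A_gv = 2688, A_nv = 1×(336 − 3.5×32)×8 = 1792 mm²; tension to near edge: (50 − 0.5×32)×8 = 272 mm². R_n = min(0.6×400×1792, 0.6×250×2688) + 1.0×400×272 = min(430.08, 403.2) + 108.8 = 512 kN. φR_n = 0.75 × 512 = 384.0 kN.
Governing: min(805.6, 587.5, 384.0) = 384.0 kN → block shear.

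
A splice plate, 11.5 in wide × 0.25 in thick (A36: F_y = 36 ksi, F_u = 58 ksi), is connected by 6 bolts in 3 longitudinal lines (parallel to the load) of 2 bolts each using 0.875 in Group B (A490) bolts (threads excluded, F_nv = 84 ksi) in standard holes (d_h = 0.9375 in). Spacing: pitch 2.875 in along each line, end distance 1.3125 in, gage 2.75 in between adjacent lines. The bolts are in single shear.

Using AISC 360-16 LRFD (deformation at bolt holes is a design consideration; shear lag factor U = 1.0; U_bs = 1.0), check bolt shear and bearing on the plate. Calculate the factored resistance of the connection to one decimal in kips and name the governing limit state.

Bolt shear: A_b = π(0.875)²/4 = 0.60132 in². φR_n = 0.75 × 84 × 0.60132 × 6 × 1 = 227.3 kips.
Bearing (0.25 in plate, F_u = 58 ksi): end bolts L_c = 1.3125 − 0.9375/2 = 0.84375, R_n = min(1.2×0.84375×0.25×58, 2.4×0.875×0.25×58) = 14.681 kips/bolt; interior L_c = 2.875 − 0.9375 = 1.9375, R_n = 30.45 kips/bolt. φR_n = 0.75 × (3×14.681 + 3×30.45) = 101.5 kips.
Governing: min(227.3, 101.5) = 101.5 kips → bearing.

101.5 kips (bearing governs)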